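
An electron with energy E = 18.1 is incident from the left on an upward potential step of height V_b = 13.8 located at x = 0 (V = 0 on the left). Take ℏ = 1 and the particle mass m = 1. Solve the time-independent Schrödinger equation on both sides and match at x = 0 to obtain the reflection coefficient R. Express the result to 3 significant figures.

On each side the TISE gives plane waves with k = √(2m(E − V))/ℏ: k₁ = √(2·1·18.1) = 6.017, k₂ = √(2·1·4.3) = 2.933.
Continuity of ψ and ψ′ at the step yields the reflection amplitude r = (k₁ − k₂)/(k₁ + k₂) = 0.3446; thus R = |r|² = 0.1188, T = 0.8812.

R = 0.119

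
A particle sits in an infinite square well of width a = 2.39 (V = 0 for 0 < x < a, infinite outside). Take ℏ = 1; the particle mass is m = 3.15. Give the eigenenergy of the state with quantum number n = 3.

E = 2.47

The infinite-well eigenfunctions ψ_n = √(2/a) sin(nπx/a) vanish at both walls, giving E_n = n²π²ℏ²/(2ma²).
E_3 = 3² × π² / (2 × 3.15 × 2.39²) = 2.468.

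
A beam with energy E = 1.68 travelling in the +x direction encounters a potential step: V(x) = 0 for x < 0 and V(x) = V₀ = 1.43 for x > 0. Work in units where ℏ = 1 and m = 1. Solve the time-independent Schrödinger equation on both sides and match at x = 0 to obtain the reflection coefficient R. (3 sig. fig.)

R = 0.196

The wavenumbers are k₁ = √(2mE)/ℏ = 1.833 on the left and k₂ = √(2m(E − V₀))/ℏ = 0.7071 on the right.
Continuity of ψ and ψ′ at the step yields the reflection amplitude r = (k₁ − k₂)/(k₁ + k₂) = 0.4433; thus R = |r|² = 0.1965, T = 0.8035.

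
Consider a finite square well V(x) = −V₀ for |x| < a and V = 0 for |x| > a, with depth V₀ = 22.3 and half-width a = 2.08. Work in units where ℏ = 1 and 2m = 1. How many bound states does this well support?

The dimensionless depth is z₀ = a√(2mV₀)/ℏ = 2.08 × √(22.30) = 9.822.
The even/odd transcendental equations gain one root per π/2 in z₀, giving N = 1 + ⌊2z₀/π⌋ = 1 + ⌊6.253⌋ = 7.

N = 7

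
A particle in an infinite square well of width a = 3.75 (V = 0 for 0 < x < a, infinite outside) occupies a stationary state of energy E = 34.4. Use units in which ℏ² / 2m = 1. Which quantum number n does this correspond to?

For an infinite well E_n = n²π²ℏ²/(2ma²), so n = (a/πℏ)√(2mE).
n = (3.75/π) × √(2 × 0.5 × 34.4) = 7.001 → n = 7.

n = 7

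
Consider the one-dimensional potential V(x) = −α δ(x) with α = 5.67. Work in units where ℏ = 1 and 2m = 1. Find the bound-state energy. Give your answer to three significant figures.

E = -8.04

The bound state is ψ(x) = √κ e^{−κ|x|}. The derivative jump ψ'(0⁺) − ψ'(0⁻) = −(2mα/ℏ²)ψ(0) fixes κ = mα/ℏ² = 2.835.
Then E = −ℏ²κ²/(2m) = −mα²/(2ℏ²) = -8.037.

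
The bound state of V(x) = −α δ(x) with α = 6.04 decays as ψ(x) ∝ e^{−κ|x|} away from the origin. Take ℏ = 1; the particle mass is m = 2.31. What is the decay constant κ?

κ = 14.0

Integrating the TISE across x = 0 gives the cusp condition ψ'(0⁺) − ψ'(0⁻) = −(2mα/ℏ²)ψ(0).
With ψ ∝ e^{−κ|x|} this yields −2κ = −2mα/ℏ², so κ = mα/ℏ² = 13.95.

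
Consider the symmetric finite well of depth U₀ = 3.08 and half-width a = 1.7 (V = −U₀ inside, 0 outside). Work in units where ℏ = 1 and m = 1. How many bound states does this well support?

N = 3

Define the well-strength parameter z₀ = (a/ℏ)√(2mU₀) = 1.7 × √(2·1·3.08) = 4.219.
The even/odd transcendental equations gain one root per π/2 in z₀, giving N = 1 + ⌊2z₀/π⌋ = 1 + ⌊2.686⌋ = 3.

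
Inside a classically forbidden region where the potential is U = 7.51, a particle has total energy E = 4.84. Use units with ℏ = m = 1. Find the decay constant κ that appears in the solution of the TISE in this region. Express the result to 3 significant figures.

κ = 2.31

Since E < U the TISE in this region is ψ'' = κ²ψ with κ = √(2m(U − E))/ℏ.
κ = √(2 × 1 × 2.67) = 2.311.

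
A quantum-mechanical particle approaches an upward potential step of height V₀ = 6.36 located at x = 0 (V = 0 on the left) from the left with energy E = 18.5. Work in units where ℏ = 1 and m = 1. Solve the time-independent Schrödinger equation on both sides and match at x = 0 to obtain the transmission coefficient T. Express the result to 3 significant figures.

T = 0.989

On each side the TISE gives plane waves with k = √(2m(E − V))/ℏ: k₁ = √(2·1·18.5) = 6.083, k₂ = √(2·1·12.14) = 4.927.
Continuity of ψ and ψ′ at the step yields the reflection amplitude r = (k₁ − k₂)/(k₁ + k₂) = 0.1049; thus R = |r|² = 0.01101, T = 0.9890.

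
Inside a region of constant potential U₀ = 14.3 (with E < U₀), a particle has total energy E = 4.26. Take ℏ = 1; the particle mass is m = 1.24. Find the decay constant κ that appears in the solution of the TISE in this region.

κ = 4.99

Since E < U₀ the TISE in this region is ψ'' = κ²ψ with κ = √(2m(U₀ − E))/ℏ.
κ = √(2 × 1.24 × 10.04) = 4.990.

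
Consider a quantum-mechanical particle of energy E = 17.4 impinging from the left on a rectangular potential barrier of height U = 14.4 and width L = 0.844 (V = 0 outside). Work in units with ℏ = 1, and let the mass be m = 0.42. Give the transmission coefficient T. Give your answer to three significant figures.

Above the barrier the interior wavenumber is k₂ = √(2m(E − U))/ℏ = 1.587, giving phase k₂L = 1.340.
Matching at both interfaces gives T⁻¹ = 1 + U² sin²(k₂L) / [4E(E − U)] = 1.941, hence T = 0.515.

T = 0.515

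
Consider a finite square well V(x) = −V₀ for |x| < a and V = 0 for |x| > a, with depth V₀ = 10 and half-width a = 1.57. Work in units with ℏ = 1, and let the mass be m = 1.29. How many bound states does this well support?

N = 6

Define the well-strength parameter z₀ = (a/ℏ)√(2mV₀) = 1.57 × √(2·1.29·10) = 7.975.
A new bound state (alternating even/odd) appears each time z₀ passes a multiple of π/2, so N = ⌊2z₀/π⌋ + 1 = ⌊5.077⌋ + 1 = 6.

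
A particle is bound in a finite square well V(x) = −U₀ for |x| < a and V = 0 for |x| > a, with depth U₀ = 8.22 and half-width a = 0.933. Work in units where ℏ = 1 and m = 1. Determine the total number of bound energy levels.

N = 3

The dimensionless depth is z₀ = a√(2mU₀)/ℏ = 0.933 × √(16.44) = 3.783.
A new bound state (alternating even/odd) appears each time z₀ passes a multiple of π/2, so N = ⌊2z₀/π⌋ + 1 = ⌊2.408⌋ + 1 = 3.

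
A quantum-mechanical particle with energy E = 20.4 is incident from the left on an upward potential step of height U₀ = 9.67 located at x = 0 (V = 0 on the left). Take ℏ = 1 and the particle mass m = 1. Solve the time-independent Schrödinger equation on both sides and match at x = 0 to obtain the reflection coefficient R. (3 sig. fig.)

R = 0.0254

The wavenumbers are k₁ = √(2mE)/ℏ = 6.387 on the left and k₂ = √(2m(E − U₀))/ℏ = 4.632 on the right.
Continuity of ψ and ψ′ at the step yields the reflection amplitude r = (k₁ − k₂)/(k₁ + k₂) = 0.1593; thus R = |r|² = 0.02536, T = 0.9746.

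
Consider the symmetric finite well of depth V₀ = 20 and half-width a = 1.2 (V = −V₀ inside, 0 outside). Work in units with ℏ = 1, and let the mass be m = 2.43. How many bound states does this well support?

N = 8

The dimensionless depth is z₀ = a√(2mV₀)/ℏ = 1.2 × √(97.20) = 11.83.
A new bound state (alternating even/odd) appears each time z₀ passes a multiple of π/2, so N = ⌊2z₀/π⌋ + 1 = ⌊7.532⌋ + 1 = 8.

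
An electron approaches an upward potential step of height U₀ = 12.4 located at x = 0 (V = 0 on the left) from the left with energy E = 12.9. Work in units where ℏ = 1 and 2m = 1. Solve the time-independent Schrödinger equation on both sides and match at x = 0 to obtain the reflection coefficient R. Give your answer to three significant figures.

The wavenumbers are k₁ = √(2mE)/ℏ = 3.592 on the left and k₂ = √(2m(E − U₀))/ℏ = 0.7071 on the right.
Continuity of ψ and ψ′ at the step yields the reflection amplitude r = (k₁ − k₂)/(k₁ + k₂) = 0.6710; thus R = |r|² = 0.4503, T = 0.5497.

R = 0.450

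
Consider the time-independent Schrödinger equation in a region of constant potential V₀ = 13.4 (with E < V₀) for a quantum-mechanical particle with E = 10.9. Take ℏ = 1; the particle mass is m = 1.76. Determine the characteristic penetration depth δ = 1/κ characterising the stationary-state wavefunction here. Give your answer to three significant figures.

δ = 0.337

Since E < V₀ the TISE in this region is ψ'' = κ²ψ with κ = √(2m(V₀ − E))/ℏ.
κ = √(2 × 1.76 × 2.5) = 2.966. The penetration depth is δ = 1/κ = 0.337.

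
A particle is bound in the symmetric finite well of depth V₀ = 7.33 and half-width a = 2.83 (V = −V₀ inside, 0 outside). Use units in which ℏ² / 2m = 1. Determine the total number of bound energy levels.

Define the well-strength parameter z₀ = (a/ℏ)√(2mV₀) = 2.83 × √(2·0.5·7.33) = 7.662.
The even/odd transcendental equations gain one root per π/2 in z₀, giving N = 1 + ⌊2z₀/π⌋ = 1 + ⌊4.878⌋ = 5.

N = 5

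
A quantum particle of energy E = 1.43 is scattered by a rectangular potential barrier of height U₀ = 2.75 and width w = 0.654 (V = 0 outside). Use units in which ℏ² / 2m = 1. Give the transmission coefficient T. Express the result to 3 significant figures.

T = 0.595

E < U₀: inside the barrier ψ ∝ e^{±κx} with κ = √(2m(U₀ − E))/ℏ = 1.149.
κw = 0.7514, sinh(κw) = 0.8241.
The exact tunnelling result is T⁻¹ = 1 + U₀² sinh²(κw) / [4E(U₀ − E)] = 1.680, so T = 0.595.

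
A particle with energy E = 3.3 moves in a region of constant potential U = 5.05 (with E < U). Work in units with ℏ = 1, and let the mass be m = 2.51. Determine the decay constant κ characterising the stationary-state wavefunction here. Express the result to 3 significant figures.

Since E < U the TISE in this region is ψ'' = κ²ψ with κ = √(2m(U − E))/ℏ.
κ = √(2 × 2.51 × 1.75) = 2.964.

κ = 2.96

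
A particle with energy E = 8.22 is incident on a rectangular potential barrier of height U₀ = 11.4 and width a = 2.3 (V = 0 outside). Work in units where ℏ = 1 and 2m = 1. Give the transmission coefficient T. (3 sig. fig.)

E < U₀: inside the barrier ψ ∝ e^{±κx} with κ = √(2m(U₀ − E))/ℏ = 1.783.
κa = 4.101, sinh(κa) = 30.21.
Matching ψ, ψ′ at both faces gives T = [1 + U₀² sinh²(κa) / (4E(U₀ − E))]⁻¹ = 1/1135 = 0.000881.

T = 0.000881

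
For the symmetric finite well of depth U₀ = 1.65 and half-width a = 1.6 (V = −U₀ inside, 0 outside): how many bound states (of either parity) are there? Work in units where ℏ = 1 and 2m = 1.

N = 2

The dimensionless depth is z₀ = a√(2mU₀)/ℏ = 1.6 × √(1.650) = 2.055.
A new bound state (alternating even/odd) appears each time z₀ passes a multiple of π/2, so N = ⌊2z₀/π⌋ + 1 = ⌊1.308⌋ + 1 = 2.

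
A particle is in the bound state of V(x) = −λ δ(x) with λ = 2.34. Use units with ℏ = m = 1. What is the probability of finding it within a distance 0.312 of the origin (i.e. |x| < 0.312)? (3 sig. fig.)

P = 0.768

The normalised bound state is ψ = √κ e^{−κ|x|} with κ = mλ/ℏ² = 2.340.
P(|x| < d) = ∫_{−d}^{d} κ e^{−2κ|x|} dx = 1 − e^{−2κd} = 1 − e^{−1.460} = 0.7678.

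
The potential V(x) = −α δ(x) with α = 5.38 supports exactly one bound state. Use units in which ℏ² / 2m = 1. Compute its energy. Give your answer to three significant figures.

E = -7.24

For x ≠ 0 the bound state is ψ ∝ e^{−κ|x|}; integrating the TISE across the delta gives the cusp condition 2κ = 2mα/ℏ², so κ = 2.690.
Then E = −ℏ²κ²/(2m) = −mα²/(2ℏ²) = -7.236.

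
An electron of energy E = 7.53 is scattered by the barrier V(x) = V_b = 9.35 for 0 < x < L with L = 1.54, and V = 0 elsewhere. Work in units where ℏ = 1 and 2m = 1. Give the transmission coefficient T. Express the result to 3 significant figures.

Since E < V_b the interior solution is evanescent with decay constant κ = √(2m(V_b − E))/ℏ = 1.349.
κL = 2.078, sinh(κL) = 3.930.
Matching ψ, ψ′ at both faces gives T = [1 + V_b² sinh²(κL) / (4E(V_b − E))]⁻¹ = 1/25.63 = 0.0390.

T = 0.0390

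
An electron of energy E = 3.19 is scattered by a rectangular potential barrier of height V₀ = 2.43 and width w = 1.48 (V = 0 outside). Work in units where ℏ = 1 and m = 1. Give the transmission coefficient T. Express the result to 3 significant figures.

Above the barrier the interior wavenumber is k₂ = √(2m(E − V₀))/ℏ = 1.233, giving phase k₂w = 1.825.
Matching at both interfaces gives T⁻¹ = 1 + V₀² sin²(k₂w) / [4E(E − V₀)] = 1.570, hence T = 0.637.

T = 0.637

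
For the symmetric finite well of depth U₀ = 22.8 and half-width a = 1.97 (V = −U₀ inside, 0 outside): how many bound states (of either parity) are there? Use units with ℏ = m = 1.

N = 9

Define the well-strength parameter z₀ = (a/ℏ)√(2mU₀) = 1.97 × √(2·1·22.8) = 13.30.
A new bound state (alternating even/odd) appears each time z₀ passes a multiple of π/2, so N = ⌊2z₀/π⌋ + 1 = ⌊8.469⌋ + 1 = 9.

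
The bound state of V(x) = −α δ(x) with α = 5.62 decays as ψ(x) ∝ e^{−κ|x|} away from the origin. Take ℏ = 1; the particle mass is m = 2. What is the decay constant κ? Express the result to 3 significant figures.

Integrate −(ℏ²/2m)ψ'' − αδ(x)ψ = Eψ from −ε to +ε: the ψ'' term gives ψ'(0⁺) − ψ'(0⁻) and the δ term gives −(2mα/ℏ²)ψ(0).
With ψ ∝ e^{−κ|x|} this yields −2κ = −2mα/ℏ², so κ = mα/ℏ² = 11.24.

κ = 11.2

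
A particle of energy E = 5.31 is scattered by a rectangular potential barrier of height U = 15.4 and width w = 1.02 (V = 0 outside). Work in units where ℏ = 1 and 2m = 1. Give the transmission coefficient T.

Since E < U the interior solution is evanescent with decay constant κ = √(2m(U − E))/ℏ = 3.176.
κw = 3.240, sinh(κw) = 12.75.
The exact tunnelling result is T⁻¹ = 1 + U² sinh²(κw) / [4E(U − E)] = 180.8, so T = 0.00553.

T = 0.00553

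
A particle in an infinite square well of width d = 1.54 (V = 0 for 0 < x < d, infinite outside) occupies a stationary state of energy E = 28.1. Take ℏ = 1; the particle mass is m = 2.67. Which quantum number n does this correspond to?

n = 6

For an infinite well E_n = n²π²ℏ²/(2md²), so n = (d/πℏ)√(2mE).
n = (1.54/π) × √(2 × 2.67 × 28.1) = 6.005 → n = 6.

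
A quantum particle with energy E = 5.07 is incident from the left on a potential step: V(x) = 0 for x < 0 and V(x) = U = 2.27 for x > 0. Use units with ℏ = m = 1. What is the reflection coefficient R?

R = 0.0217

The wavenumbers are k₁ = √(2mE)/ℏ = 3.184 on the left and k₂ = √(2m(E − U))/ℏ = 2.366 on the right.
Matching ψ and ψ′ at x = 0 gives r = (k₁ − k₂)/(k₁ + k₂), so R = r² = 0.02171 and T = 1 − R = 0.9783.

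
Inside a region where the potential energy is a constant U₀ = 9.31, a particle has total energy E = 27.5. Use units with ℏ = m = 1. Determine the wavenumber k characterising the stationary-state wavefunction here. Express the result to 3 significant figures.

k = 6.03

With E > U₀ the solution is oscillatory, ψ ∝ e^{±ikx} with k = √(2m(E − U₀))/ℏ.
k = √(2 × 1 × 18.19) = 6.032.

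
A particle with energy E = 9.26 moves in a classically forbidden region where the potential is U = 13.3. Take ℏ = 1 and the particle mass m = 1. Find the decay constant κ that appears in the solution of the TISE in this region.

Since E < U the TISE in this region is ψ'' = κ²ψ with κ = √(2m(U − E))/ℏ.
κ = √(2 × 1 × 4.04) = 2.843.

κ = 2.84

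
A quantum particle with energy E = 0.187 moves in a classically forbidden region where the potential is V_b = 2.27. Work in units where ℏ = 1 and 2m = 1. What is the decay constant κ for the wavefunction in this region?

Since E < V_b the TISE in this region is ψ'' = κ²ψ with κ = √(2m(V_b − E))/ℏ.
κ = √(2 × 0.5 × 2.083) = 1.443.

κ = 1.44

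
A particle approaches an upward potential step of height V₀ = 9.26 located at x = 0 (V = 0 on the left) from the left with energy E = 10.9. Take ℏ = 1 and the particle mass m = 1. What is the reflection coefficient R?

R = 0.195

The wavenumbers are k₁ = √(2mE)/ℏ = 4.669 on the left and k₂ = √(2m(E − V₀))/ℏ = 1.811 on the right.
Continuity of ψ and ψ′ at the step yields the reflection amplitude r = (k₁ − k₂)/(k₁ + k₂) = 0.4410; thus R = |r|² = 0.1945, T = 0.8055.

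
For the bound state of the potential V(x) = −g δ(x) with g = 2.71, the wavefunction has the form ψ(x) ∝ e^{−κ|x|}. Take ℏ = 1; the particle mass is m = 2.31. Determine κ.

Integrate −(ℏ²/2m)ψ'' − gδ(x)ψ = Eψ from −ε to +ε: the ψ'' term gives ψ'(0⁺) − ψ'(0⁻) and the δ term gives −(2mg/ℏ²)ψ(0).
With ψ ∝ e^{−κ|x|} this yields −2κ = −2mg/ℏ², so κ = mg/ℏ² = 6.260.

κ = 6.26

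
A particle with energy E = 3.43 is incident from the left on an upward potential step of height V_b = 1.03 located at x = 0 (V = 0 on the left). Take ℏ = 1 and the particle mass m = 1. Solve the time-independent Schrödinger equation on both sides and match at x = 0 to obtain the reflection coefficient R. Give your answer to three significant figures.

The wavenumbers are k₁ = √(2mE)/ℏ = 2.619 on the left and k₂ = √(2m(E − V_b))/ℏ = 2.191 on the right.
Continuity of ψ and ψ′ at the step yields the reflection amplitude r = (k₁ − k₂)/(k₁ + k₂) = 0.08904; thus R = |r|² = 0.007927, T = 0.9921.

R = 0.00793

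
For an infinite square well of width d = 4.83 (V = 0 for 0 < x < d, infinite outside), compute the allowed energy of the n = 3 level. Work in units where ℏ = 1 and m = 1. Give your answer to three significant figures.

E = 1.90

Requiring ψ(0) = ψ(d) = 0 quantises k = nπ/d, hence E_n = ℏ²k²/2m = n²π²ℏ²/(2md²).
E_3 = 3² × π² / (2 × 1 × 4.83²) = 1.904.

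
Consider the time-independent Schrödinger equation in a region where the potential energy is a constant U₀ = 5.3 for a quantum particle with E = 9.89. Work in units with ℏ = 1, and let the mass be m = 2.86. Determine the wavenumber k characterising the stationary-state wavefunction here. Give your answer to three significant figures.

With E > U₀ the solution is oscillatory, ψ ∝ e^{±ikx} with k = √(2m(E − U₀))/ℏ.
k = √(2 × 2.86 × 4.59) = 5.124.

k = 5.12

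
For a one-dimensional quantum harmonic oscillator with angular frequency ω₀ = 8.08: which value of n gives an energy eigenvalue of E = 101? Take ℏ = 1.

E_n = ℏω₀(n + ½) ⇒ n = E/(ℏω₀) − ½ = 101/8.08 − 0.5 = 12.000 → n = 12.

n = 12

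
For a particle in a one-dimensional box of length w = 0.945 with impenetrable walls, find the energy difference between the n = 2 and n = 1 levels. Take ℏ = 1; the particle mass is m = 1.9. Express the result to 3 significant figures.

E_n = n²π²ℏ²/(2mw²), so ΔE = (2² − 1²) π²ℏ²/(2mw²).
ΔE = 3 × π² / (2 × 1.9 × 0.945²) = 8.725.

ΔE = 8.73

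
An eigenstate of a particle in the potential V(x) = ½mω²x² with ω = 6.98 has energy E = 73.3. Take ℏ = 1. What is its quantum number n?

n = 10

Invert E_n = (n + ½)ℏω: n = E/ℏω − ½ = 10.001, so n = 10.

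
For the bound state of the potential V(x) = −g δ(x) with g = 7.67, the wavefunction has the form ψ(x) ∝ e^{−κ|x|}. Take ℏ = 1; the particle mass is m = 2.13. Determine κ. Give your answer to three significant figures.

Integrate −(ℏ²/2m)ψ'' − gδ(x)ψ = Eψ from −ε to +ε: the ψ'' term gives ψ'(0⁺) − ψ'(0⁻) and the δ term gives −(2mg/ℏ²)ψ(0).
With ψ ∝ e^{−κ|x|} this yields −2κ = −2mg/ℏ², so κ = mg/ℏ² = 16.34.

κ = 16.3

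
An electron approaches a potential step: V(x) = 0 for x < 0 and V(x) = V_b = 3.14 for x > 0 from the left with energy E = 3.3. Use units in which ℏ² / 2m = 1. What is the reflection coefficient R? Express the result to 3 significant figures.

R = 0.408

On each side the TISE gives plane waves with k = √(2m(E − V))/ℏ: k₁ = √(2·½·3.3) = 1.817, k₂ = √(2·½·0.16) = 0.4000.
Continuity of ψ and ψ′ at the step yields the reflection amplitude r = (k₁ − k₂)/(k₁ + k₂) = 0.6391; thus R = |r|² = 0.4084, T = 0.5916.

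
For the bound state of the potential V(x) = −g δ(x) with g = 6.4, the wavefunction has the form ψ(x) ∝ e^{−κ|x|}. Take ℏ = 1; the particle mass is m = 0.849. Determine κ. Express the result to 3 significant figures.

κ = 5.43

Integrate −(ℏ²/2m)ψ'' − gδ(x)ψ = Eψ from −ε to +ε: the ψ'' term gives ψ'(0⁺) − ψ'(0⁻) and the δ term gives −(2mg/ℏ²)ψ(0).
With ψ ∝ e^{−κ|x|} this yields −2κ = −2mg/ℏ², so κ = mg/ℏ² = 5.434.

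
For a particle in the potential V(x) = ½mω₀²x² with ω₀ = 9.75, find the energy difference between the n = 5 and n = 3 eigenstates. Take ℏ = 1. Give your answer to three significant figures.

E_n = ℏω₀(n + ½), so ΔE = (5 − 3) ℏω₀ = 2 × 9.75 = 19.50.

ΔE = 19.5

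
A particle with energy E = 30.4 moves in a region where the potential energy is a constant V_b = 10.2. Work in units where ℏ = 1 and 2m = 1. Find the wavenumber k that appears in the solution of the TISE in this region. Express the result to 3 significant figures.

With E > V_b the solution is oscillatory, ψ ∝ e^{±ikx} with k = √(2m(E − V_b))/ℏ.
k = √(2 × 0.5 × 20.2) = 4.494.

k = 4.49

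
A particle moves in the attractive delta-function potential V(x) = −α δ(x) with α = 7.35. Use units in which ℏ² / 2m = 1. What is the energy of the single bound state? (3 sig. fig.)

E = -13.5

For x ≠ 0 the bound state is ψ ∝ e^{−κ|x|}; integrating the TISE across the delta gives the cusp condition 2κ = 2mα/ℏ², so κ = 3.675.
Then E = −ℏ²κ²/(2m) = −mα²/(2ℏ²) = -13.51.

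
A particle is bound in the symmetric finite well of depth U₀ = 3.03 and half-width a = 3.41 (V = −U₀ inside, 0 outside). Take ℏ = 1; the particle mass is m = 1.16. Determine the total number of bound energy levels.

N = 6

The dimensionless depth is z₀ = a√(2mU₀)/ℏ = 3.41 × √(7.030) = 9.041.
The even/odd transcendental equations gain one root per π/2 in z₀, giving N = 1 + ⌊2z₀/π⌋ = 1 + ⌊5.756⌋ = 6.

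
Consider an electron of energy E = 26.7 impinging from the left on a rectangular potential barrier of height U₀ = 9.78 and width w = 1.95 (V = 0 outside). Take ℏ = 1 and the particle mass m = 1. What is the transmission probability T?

Above the barrier the interior wavenumber is k₂ = √(2m(E − U₀))/ℏ = 5.817, giving phase k₂w = 11.34.
Matching at both interfaces gives T⁻¹ = 1 + U₀² sin²(k₂w) / [4E(E − U₀)] = 1.047, hence T = 0.955.

T = 0.955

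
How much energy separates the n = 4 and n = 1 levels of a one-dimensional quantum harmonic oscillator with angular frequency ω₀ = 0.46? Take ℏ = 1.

E_n = ℏω₀(n + ½), so ΔE = (4 − 1) ℏω₀ = 3 × 0.46 = 1.380.

ΔE = 1.38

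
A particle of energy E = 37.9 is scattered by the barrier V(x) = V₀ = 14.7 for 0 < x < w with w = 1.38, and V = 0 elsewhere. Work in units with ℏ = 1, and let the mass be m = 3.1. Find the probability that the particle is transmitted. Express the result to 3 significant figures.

T = 0.967

E > V₀: inside the barrier k₂ = √(2m(E − V₀))/ℏ = 11.99, k₂w = 16.55.
Matching at both interfaces gives T⁻¹ = 1 + V₀² sin²(k₂w) / [4E(E − V₀)] = 1.034, hence T = 0.967.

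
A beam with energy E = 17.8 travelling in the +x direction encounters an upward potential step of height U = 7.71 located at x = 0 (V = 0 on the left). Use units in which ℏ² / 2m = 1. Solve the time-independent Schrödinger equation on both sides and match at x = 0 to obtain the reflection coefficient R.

R = 0.0199

On each side the TISE gives plane waves with k = √(2m(E − V))/ℏ: k₁ = √(2·½·17.8) = 4.219, k₂ = √(2·½·10.09) = 3.176.
Continuity of ψ and ψ′ at the step yields the reflection amplitude r = (k₁ − k₂)/(k₁ + k₂) = 0.1410; thus R = |r|² = 0.01987, T = 0.9801.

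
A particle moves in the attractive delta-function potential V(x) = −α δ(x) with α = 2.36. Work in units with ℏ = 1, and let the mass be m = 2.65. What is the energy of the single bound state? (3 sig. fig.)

For x ≠ 0 the bound state is ψ ∝ e^{−κ|x|}; integrating the TISE across the delta gives the cusp condition 2κ = 2mα/ℏ², so κ = 6.254.
Then E = −ℏ²κ²/(2m) = −mα²/(2ℏ²) = -7.380.

E = -7.38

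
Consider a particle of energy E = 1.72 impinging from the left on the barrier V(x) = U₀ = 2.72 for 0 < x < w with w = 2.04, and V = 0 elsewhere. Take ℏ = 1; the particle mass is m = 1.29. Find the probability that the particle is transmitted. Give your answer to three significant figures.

T = 0.00529

Since E < U₀ the interior solution is evanescent with decay constant κ = √(2m(U₀ − E))/ℏ = 1.606.
κw = 3.277, sinh(κw) = 13.23.
Matching ψ, ψ′ at both faces gives T = [1 + U₀² sinh²(κw) / (4E(U₀ − E))]⁻¹ = 1/189.1 = 0.00529.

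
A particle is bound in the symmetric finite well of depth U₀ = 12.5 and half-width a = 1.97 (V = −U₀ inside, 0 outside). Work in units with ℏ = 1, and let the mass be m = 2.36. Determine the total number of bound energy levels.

N = 10

The dimensionless depth is z₀ = a√(2mU₀)/ℏ = 1.97 × √(59.00) = 15.13.
The even/odd transcendental equations gain one root per π/2 in z₀, giving N = 1 + ⌊2z₀/π⌋ = 1 + ⌊9.633⌋ = 10.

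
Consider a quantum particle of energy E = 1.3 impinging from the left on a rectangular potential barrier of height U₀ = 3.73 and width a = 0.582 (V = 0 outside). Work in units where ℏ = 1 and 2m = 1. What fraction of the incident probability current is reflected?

E < U₀: inside the barrier ψ ∝ e^{±κx} with κ = √(2m(U₀ − E))/ℏ = 1.559.
κa = 0.9072, sinh(κa) = 1.037.
Matching ψ, ψ′ at both faces gives T = [1 + U₀² sinh²(κa) / (4E(U₀ − E))]⁻¹ = 1/2.184 = 0.458.
R = 1 − T = 0.542.

R = 0.542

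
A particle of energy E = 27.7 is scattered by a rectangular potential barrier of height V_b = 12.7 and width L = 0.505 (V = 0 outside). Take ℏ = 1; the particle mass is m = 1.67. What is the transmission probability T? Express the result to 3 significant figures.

E > V_b: inside the barrier k₂ = √(2m(E − V_b))/ℏ = 7.078, k₂L = 3.574.
Matching at both interfaces gives T⁻¹ = 1 + V_b² sin²(k₂L) / [4E(E − V_b)] = 1.017, hence T = 0.983.

T = 0.983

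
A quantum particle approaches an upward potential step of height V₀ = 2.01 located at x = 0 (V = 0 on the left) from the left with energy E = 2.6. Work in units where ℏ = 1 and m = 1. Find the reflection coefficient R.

R = 0.126

The wavenumbers are k₁ = √(2mE)/ℏ = 2.280 on the left and k₂ = √(2m(E − V₀))/ℏ = 1.086 on the right.
Continuity of ψ and ψ′ at the step yields the reflection amplitude r = (k₁ − k₂)/(k₁ + k₂) = 0.3547; thus R = |r|² = 0.1258, T = 0.8742.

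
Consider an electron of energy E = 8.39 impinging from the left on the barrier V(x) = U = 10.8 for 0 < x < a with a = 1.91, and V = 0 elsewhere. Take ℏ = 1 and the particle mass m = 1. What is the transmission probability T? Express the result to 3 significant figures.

E < U: inside the barrier ψ ∝ e^{±κx} with κ = √(2m(U − E))/ℏ = 2.195.
κa = 4.193, sinh(κa) = 33.11.
Matching ψ, ψ′ at both faces gives T = [1 + U² sinh²(κa) / (4E(U − E))]⁻¹ = 1/1582 = 0.000632.

T = 0.000632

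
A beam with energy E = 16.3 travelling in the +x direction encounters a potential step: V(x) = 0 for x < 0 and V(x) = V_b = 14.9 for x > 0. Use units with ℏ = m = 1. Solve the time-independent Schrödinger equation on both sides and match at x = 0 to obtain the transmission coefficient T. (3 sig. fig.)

On each side the TISE gives plane waves with k = √(2m(E − V))/ℏ: k₁ = √(2·1·16.3) = 5.710, k₂ = √(2·1·1.4) = 1.673.
Continuity of ψ and ψ′ at the step yields the reflection amplitude r = (k₁ − k₂)/(k₁ + k₂) = 0.5467; thus R = |r|² = 0.2989, T = 0.7011.

T = 0.701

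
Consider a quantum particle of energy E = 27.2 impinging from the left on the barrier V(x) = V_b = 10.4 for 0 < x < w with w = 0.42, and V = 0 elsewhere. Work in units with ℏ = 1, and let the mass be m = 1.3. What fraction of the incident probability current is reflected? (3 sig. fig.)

E > V_b: inside the barrier k₂ = √(2m(E − V_b))/ℏ = 6.609, k₂w = 2.776.
T = [1 + V_b² sin²(k₂w) / (4E(E − V_b))]⁻¹ = 1/1.008 = 0.992.
R = 1 − T = 0.00751.

R = 0.00751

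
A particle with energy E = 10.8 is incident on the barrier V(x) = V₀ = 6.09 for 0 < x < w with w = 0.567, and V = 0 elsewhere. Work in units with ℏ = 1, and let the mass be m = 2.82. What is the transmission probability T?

T = 0.991

E > V₀: inside the barrier k₂ = √(2m(E − V₀))/ℏ = 5.154, k₂w = 2.922.
Matching at both interfaces gives T⁻¹ = 1 + V₀² sin²(k₂w) / [4E(E − V₀)] = 1.009, hence T = 0.991.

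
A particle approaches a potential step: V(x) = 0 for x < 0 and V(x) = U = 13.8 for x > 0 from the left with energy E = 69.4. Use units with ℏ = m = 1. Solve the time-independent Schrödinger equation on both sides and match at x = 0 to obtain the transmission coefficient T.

T = 0.997

On each side the TISE gives plane waves with k = √(2m(E − V))/ℏ: k₁ = √(2·1·69.4) = 11.78, k₂ = √(2·1·55.6) = 10.55.
Continuity of ψ and ψ′ at the step yields the reflection amplitude r = (k₁ − k₂)/(k₁ + k₂) = 0.05537; thus R = |r|² = 0.003066, T = 0.9969.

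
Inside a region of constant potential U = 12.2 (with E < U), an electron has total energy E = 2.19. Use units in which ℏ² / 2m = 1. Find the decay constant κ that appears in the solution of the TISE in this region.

κ = 3.16

Since E < U the TISE in this region is ψ'' = κ²ψ with κ = √(2m(U − E))/ℏ.
κ = √(2 × 0.5 × 10.01) = 3.164.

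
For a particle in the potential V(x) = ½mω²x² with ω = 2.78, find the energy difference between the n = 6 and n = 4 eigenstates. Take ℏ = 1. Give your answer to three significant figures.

ΔE = 5.56

E_n = ℏω(n + ½), so ΔE = (6 − 4) ℏω = 2 × 2.78 = 5.560.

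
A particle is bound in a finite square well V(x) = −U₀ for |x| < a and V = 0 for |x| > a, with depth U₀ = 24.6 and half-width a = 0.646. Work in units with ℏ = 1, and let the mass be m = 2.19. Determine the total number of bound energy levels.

The dimensionless depth is z₀ = a√(2mU₀)/ℏ = 0.646 × √(107.7) = 6.706.
The even/odd transcendental equations gain one root per π/2 in z₀, giving N = 1 + ⌊2z₀/π⌋ = 1 + ⌊4.269⌋ = 5.

N = 5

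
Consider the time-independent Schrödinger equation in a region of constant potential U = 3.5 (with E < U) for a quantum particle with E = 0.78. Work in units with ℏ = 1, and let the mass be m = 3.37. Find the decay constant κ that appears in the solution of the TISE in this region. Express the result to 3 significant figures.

κ = 4.28

Since E < U the TISE in this region is ψ'' = κ²ψ with κ = √(2m(U − E))/ℏ.
κ = √(2 × 3.37 × 2.72) = 4.282.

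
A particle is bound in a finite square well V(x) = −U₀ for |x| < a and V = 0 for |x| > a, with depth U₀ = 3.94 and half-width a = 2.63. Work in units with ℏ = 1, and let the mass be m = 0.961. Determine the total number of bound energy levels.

N = 5

Define the well-strength parameter z₀ = (a/ℏ)√(2mU₀) = 2.63 × √(2·0.961·3.94) = 7.237.
The even/odd transcendental equations gain one root per π/2 in z₀, giving N = 1 + ⌊2z₀/π⌋ = 1 + ⌊4.607⌋ = 5.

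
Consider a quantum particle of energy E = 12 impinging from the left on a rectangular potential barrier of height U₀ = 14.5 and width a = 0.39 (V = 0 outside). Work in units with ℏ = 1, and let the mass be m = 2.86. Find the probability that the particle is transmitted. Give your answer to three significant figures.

T = 0.117

Since E < U₀ the interior solution is evanescent with decay constant κ = √(2m(U₀ − E))/ℏ = 3.782.
κa = 1.475, sinh(κa) = 2.071.
The exact tunnelling result is T⁻¹ = 1 + U₀² sinh²(κa) / [4E(U₀ − E)] = 8.512, so T = 0.117.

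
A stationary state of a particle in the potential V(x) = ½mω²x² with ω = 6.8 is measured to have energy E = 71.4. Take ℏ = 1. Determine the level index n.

E_n = ℏω(n + ½) ⇒ n = E/(ℏω) − ½ = 71.4/6.8 − 0.5 = 10.000 → n = 10.

n = 10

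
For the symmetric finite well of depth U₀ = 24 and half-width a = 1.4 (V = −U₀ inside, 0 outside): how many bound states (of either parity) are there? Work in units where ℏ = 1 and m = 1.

Define the well-strength parameter z₀ = (a/ℏ)√(2mU₀) = 1.4 × √(2·1·24) = 9.699.
A new bound state (alternating even/odd) appears each time z₀ passes a multiple of π/2, so N = ⌊2z₀/π⌋ + 1 = ⌊6.175⌋ + 1 = 7.

N = 7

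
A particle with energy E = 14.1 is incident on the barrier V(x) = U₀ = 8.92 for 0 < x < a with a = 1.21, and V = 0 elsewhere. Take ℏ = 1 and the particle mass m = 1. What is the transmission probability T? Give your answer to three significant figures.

E > U₀: inside the barrier k₂ = √(2m(E − U₀))/ℏ = 3.219, k₂a = 3.895.
Matching at both interfaces gives T⁻¹ = 1 + U₀² sin²(k₂a) / [4E(E − U₀)] = 1.127, hence T = 0.887.

T = 0.887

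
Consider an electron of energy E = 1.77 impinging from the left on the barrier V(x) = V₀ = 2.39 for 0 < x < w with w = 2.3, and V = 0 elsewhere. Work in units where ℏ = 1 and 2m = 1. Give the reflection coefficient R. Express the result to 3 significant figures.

R = 0.920

Since E < V₀ the interior solution is evanescent with decay constant κ = √(2m(V₀ − E))/ℏ = 0.7874.
κw = 1.811, sinh(κw) = 2.977.
The exact tunnelling result is T⁻¹ = 1 + V₀² sinh²(κw) / [4E(V₀ − E)] = 12.53, so T = 0.0798.
R = 1 − T = 0.920.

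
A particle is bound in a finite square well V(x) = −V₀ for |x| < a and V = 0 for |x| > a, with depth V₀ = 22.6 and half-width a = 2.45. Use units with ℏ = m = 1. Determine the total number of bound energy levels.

N = 11

Define the well-strength parameter z₀ = (a/ℏ)√(2mV₀) = 2.45 × √(2·1·22.6) = 16.47.
A new bound state (alternating even/odd) appears each time z₀ passes a multiple of π/2, so N = ⌊2z₀/π⌋ + 1 = ⌊10.49⌋ + 1 = 11.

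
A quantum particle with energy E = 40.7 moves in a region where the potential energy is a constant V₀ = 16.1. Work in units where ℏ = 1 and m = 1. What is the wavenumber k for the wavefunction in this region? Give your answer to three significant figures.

With E > V₀ the solution is oscillatory, ψ ∝ e^{±ikx} with k = √(2m(E − V₀))/ℏ.
k = √(2 × 1 × 24.6) = 7.014.

k = 7.01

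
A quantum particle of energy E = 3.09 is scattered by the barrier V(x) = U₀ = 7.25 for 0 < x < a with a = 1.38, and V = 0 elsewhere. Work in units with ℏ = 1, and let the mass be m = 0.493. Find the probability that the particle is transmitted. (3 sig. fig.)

T = 0.0145

Since E < U₀ the interior solution is evanescent with decay constant κ = √(2m(U₀ − E))/ℏ = 2.025.
κa = 2.795, sinh(κa) = 8.150.
The exact tunnelling result is T⁻¹ = 1 + U₀² sinh²(κa) / [4E(U₀ − E)] = 68.90, so T = 0.0145.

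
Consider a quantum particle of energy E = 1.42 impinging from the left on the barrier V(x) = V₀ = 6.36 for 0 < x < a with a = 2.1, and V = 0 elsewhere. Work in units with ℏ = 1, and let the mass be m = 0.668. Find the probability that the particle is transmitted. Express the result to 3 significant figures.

Since E < V₀ the interior solution is evanescent with decay constant κ = √(2m(V₀ − E))/ℏ = 2.569.
κa = 5.395, sinh(κa) = 110.1.
Matching ψ, ψ′ at both faces gives T = [1 + V₀² sinh²(κa) / (4E(V₀ − E))]⁻¹ = 1/17490 = 0.0000572.

T = 0.0000572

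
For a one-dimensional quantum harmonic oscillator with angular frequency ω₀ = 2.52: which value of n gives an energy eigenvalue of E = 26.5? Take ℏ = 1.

n = 10

E_n = ℏω₀(n + ½) ⇒ n = E/(ℏω₀) − ½ = 26.5/2.52 − 0.5 = 10.016 → n = 10.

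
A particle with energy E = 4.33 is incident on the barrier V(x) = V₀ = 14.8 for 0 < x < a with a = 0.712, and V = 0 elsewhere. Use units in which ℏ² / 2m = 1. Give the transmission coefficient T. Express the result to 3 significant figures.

T = 0.0326

Since E < V₀ the interior solution is evanescent with decay constant κ = √(2m(V₀ − E))/ℏ = 3.236.
κa = 2.304, sinh(κa) = 4.956.
The exact tunnelling result is T⁻¹ = 1 + V₀² sinh²(κa) / [4E(V₀ − E)] = 30.67, so T = 0.0326.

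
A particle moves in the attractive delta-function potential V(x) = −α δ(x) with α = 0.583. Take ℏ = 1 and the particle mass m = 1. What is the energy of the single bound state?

The bound state is ψ(x) = √κ e^{−κ|x|}. The derivative jump ψ'(0⁺) − ψ'(0⁻) = −(2mα/ℏ²)ψ(0) fixes κ = mα/ℏ² = 0.5830.
Then E = −ℏ²κ²/(2m) = −mα²/(2ℏ²) = -0.1699.

E = -0.170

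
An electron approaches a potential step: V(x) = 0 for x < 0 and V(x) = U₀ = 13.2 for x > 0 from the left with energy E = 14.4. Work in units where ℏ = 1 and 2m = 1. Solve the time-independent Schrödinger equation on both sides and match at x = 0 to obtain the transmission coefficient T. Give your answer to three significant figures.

T = 0.695

The wavenumbers are k₁ = √(2mE)/ℏ = 3.795 on the left and k₂ = √(2m(E − U₀))/ℏ = 1.095 on the right.
Matching ψ and ψ′ at x = 0 gives r = (k₁ − k₂)/(k₁ + k₂), so R = r² = 0.3047 and T = 1 − R = 0.6953.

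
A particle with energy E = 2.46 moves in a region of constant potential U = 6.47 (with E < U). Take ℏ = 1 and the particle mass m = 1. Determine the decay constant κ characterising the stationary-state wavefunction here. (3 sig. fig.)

κ = 2.83

Since E < U the TISE in this region is ψ'' = κ²ψ with κ = √(2m(U − E))/ℏ.
κ = √(2 × 1 × 4.01) = 2.832.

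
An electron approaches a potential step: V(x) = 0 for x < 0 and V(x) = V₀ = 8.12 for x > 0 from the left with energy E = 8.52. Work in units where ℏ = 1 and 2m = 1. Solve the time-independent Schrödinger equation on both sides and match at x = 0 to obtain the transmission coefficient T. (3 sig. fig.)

The wavenumbers are k₁ = √(2mE)/ℏ = 2.919 on the left and k₂ = √(2m(E − V₀))/ℏ = 0.6325 on the right.
Matching ψ and ψ′ at x = 0 gives r = (k₁ − k₂)/(k₁ + k₂), so R = r² = 0.4145 and T = 1 − R = 0.5855.

T = 0.585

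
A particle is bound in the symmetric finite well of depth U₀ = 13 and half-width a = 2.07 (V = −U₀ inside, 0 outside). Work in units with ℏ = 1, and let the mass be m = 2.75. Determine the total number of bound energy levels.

N = 12

Define the well-strength parameter z₀ = (a/ℏ)√(2mU₀) = 2.07 × √(2·2.75·13) = 17.50.
The even/odd transcendental equations gain one root per π/2 in z₀, giving N = 1 + ⌊2z₀/π⌋ = 1 + ⌊11.14⌋ = 12.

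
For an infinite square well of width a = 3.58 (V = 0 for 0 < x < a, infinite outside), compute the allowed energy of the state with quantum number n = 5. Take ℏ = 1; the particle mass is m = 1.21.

The infinite-well eigenfunctions ψ_n = √(2/a) sin(nπx/a) vanish at both walls, giving E_n = n²π²ℏ²/(2ma²).
E_5 = 5² × π² / (2 × 1.21 × 3.58²) = 7.955.

E = 7.96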